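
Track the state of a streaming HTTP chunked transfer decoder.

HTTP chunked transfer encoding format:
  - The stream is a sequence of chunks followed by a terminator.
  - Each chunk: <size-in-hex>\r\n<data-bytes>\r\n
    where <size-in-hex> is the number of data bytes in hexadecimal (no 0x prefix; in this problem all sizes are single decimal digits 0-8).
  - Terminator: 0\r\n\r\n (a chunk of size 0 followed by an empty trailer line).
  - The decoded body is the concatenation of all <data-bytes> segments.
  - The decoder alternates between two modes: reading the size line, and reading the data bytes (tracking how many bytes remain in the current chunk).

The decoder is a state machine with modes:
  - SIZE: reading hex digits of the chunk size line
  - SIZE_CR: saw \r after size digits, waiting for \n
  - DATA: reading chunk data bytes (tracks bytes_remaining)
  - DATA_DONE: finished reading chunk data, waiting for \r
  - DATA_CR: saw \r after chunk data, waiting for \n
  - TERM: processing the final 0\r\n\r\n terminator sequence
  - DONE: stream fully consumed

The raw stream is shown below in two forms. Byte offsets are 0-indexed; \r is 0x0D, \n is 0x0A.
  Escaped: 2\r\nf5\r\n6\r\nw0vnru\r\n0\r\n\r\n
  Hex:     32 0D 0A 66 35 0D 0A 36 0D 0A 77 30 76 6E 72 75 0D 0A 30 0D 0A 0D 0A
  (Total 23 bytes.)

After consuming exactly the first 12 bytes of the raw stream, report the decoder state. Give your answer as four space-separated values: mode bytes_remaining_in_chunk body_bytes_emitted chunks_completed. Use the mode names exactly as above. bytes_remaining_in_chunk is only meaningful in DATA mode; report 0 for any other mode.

Byte 0 = '2': mode=SIZE remaining=0 emitted=0 chunks_done=0
Byte 1 = 0x0D: mode=SIZE_CR remaining=0 emitted=0 chunks_done=0
Byte 2 = 0x0A: mode=DATA remaining=2 emitted=0 chunks_done=0
Byte 3 = 'f': mode=DATA remaining=1 emitted=1 chunks_done=0
Byte 4 = '5': mode=DATA_DONE remaining=0 emitted=2 chunks_done=0
Byte 5 = 0x0D: mode=DATA_CR remaining=0 emitted=2 chunks_done=0
Byte 6 = 0x0A: mode=SIZE remaining=0 emitted=2 chunks_done=1
Byte 7 = '6': mode=SIZE remaining=0 emitted=2 chunks_done=1
Byte 8 = 0x0D: mode=SIZE_CR remaining=0 emitted=2 chunks_done=1
Byte 9 = 0x0A: mode=DATA remaining=6 emitted=2 chunks_done=1
Byte 10 = 'w': mode=DATA remaining=5 emitted=3 chunks_done=1
Byte 11 = '0': mode=DATA remaining=4 emitted=4 chunks_done=1

Answer: DATA 4 4 1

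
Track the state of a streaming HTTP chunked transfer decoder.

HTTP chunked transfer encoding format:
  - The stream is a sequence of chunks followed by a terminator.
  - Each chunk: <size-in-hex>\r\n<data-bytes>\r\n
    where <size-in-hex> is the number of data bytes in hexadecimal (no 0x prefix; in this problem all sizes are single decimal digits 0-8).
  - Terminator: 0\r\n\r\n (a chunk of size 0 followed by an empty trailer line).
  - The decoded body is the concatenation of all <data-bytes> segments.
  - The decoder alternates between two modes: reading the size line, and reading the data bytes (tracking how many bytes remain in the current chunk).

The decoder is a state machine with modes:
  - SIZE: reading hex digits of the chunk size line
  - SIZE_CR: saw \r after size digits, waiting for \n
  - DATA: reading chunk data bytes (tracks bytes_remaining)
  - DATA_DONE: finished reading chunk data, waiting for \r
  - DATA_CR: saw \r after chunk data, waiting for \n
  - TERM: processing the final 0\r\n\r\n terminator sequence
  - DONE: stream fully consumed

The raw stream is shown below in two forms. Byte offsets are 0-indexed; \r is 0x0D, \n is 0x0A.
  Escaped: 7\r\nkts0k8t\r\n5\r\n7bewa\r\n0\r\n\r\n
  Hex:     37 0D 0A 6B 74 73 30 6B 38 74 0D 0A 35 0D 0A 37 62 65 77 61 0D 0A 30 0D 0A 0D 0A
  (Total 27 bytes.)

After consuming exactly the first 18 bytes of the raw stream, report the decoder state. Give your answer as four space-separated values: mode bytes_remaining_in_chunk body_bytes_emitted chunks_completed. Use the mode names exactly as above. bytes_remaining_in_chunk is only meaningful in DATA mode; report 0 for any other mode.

Byte 0 = '7': mode=SIZE remaining=0 emitted=0 chunks_done=0
Byte 1 = 0x0D: mode=SIZE_CR remaining=0 emitted=0 chunks_done=0
Byte 2 = 0x0A: mode=DATA remaining=7 emitted=0 chunks_done=0
Byte 3 = 'k': mode=DATA remaining=6 emitted=1 chunks_done=0
Byte 4 = 't': mode=DATA remaining=5 emitted=2 chunks_done=0
Byte 5 = 's': mode=DATA remaining=4 emitted=3 chunks_done=0
Byte 6 = '0': mode=DATA remaining=3 emitted=4 chunks_done=0
Byte 7 = 'k': mode=DATA remaining=2 emitted=5 chunks_done=0
Byte 8 = '8': mode=DATA remaining=1 emitted=6 chunks_done=0
Byte 9 = 't': mode=DATA_DONE remaining=0 emitted=7 chunks_done=0
Byte 10 = 0x0D: mode=DATA_CR remaining=0 emitted=7 chunks_done=0
Byte 11 = 0x0A: mode=SIZE remaining=0 emitted=7 chunks_done=1
Byte 12 = '5': mode=SIZE remaining=0 emitted=7 chunks_done=1
Byte 13 = 0x0D: mode=SIZE_CR remaining=0 emitted=7 chunks_done=1
Byte 14 = 0x0A: mode=DATA remaining=5 emitted=7 chunks_done=1
Byte 15 = '7': mode=DATA remaining=4 emitted=8 chunks_done=1
Byte 16 = 'b': mode=DATA remaining=3 emitted=9 chunks_done=1
Byte 17 = 'e': mode=DATA remaining=2 emitted=10 chunks_done=1

Answer: DATA 2 10 1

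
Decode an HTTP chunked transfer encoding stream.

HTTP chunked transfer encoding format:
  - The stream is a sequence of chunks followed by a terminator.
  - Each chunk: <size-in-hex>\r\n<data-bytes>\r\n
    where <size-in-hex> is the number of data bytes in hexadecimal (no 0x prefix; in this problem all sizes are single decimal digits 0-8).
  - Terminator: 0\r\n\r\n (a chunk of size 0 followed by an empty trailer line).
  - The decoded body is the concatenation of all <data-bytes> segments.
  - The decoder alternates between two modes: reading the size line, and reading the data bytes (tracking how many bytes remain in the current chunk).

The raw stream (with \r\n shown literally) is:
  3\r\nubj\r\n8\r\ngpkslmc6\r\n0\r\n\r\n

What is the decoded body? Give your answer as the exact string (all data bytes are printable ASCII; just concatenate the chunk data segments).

Chunk 1: stream[0..1]='3' size=0x3=3, data at stream[3..6]='ubj' -> body[0..3], body so far='ubj'
Chunk 2: stream[8..9]='8' size=0x8=8, data at stream[11..19]='gpkslmc6' -> body[3..11], body so far='ubjgpkslmc6'
Chunk 3: stream[21..22]='0' size=0 (terminator). Final body='ubjgpkslmc6' (11 bytes)

Answer: ubjgpkslmc6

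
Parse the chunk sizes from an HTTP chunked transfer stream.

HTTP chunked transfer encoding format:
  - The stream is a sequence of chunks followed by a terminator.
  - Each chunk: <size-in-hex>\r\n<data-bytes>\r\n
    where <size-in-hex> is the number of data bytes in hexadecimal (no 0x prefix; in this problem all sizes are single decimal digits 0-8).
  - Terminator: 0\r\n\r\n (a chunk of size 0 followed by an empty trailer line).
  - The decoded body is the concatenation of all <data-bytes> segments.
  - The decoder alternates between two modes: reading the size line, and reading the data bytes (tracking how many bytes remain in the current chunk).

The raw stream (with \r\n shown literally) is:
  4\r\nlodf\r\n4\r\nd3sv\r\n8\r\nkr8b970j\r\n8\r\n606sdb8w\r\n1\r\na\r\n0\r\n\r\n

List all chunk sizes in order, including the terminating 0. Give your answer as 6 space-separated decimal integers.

Answer: 4 4 8 8 1 0

Derivation:
Chunk 1: stream[0..1]='4' size=0x4=4, data at stream[3..7]='lodf' -> body[0..4], body so far='lodf'
Chunk 2: stream[9..10]='4' size=0x4=4, data at stream[12..16]='d3sv' -> body[4..8], body so far='lodfd3sv'
Chunk 3: stream[18..19]='8' size=0x8=8, data at stream[21..29]='kr8b970j' -> body[8..16], body so far='lodfd3svkr8b970j'
Chunk 4: stream[31..32]='8' size=0x8=8, data at stream[34..42]='606sdb8w' -> body[16..24], body so far='lodfd3svkr8b970j606sdb8w'
Chunk 5: stream[44..45]='1' size=0x1=1, data at stream[47..48]='a' -> body[24..25], body so far='lodfd3svkr8b970j606sdb8wa'
Chunk 6: stream[50..51]='0' size=0 (terminator). Final body='lodfd3svkr8b970j606sdb8wa' (25 bytes)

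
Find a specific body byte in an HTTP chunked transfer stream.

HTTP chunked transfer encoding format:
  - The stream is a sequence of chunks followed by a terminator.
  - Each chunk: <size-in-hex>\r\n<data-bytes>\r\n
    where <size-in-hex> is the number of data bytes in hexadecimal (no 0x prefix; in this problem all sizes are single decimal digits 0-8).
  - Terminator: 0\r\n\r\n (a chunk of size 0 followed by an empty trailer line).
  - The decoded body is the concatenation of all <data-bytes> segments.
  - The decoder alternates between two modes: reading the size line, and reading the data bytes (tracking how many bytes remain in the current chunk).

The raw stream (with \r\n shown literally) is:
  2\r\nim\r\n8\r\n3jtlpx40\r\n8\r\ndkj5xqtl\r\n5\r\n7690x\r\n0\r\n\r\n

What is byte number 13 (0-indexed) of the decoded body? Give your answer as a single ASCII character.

Answer: 5

Derivation:
Chunk 1: stream[0..1]='2' size=0x2=2, data at stream[3..5]='im' -> body[0..2], body so far='im'
Chunk 2: stream[7..8]='8' size=0x8=8, data at stream[10..18]='3jtlpx40' -> body[2..10], body so far='im3jtlpx40'
Chunk 3: stream[20..21]='8' size=0x8=8, data at stream[23..31]='dkj5xqtl' -> body[10..18], body so far='im3jtlpx40dkj5xqtl'
Chunk 4: stream[33..34]='5' size=0x5=5, data at stream[36..41]='7690x' -> body[18..23], body so far='im3jtlpx40dkj5xqtl7690x'
Chunk 5: stream[43..44]='0' size=0 (terminator). Final body='im3jtlpx40dkj5xqtl7690x' (23 bytes)
Body byte 13 = '5'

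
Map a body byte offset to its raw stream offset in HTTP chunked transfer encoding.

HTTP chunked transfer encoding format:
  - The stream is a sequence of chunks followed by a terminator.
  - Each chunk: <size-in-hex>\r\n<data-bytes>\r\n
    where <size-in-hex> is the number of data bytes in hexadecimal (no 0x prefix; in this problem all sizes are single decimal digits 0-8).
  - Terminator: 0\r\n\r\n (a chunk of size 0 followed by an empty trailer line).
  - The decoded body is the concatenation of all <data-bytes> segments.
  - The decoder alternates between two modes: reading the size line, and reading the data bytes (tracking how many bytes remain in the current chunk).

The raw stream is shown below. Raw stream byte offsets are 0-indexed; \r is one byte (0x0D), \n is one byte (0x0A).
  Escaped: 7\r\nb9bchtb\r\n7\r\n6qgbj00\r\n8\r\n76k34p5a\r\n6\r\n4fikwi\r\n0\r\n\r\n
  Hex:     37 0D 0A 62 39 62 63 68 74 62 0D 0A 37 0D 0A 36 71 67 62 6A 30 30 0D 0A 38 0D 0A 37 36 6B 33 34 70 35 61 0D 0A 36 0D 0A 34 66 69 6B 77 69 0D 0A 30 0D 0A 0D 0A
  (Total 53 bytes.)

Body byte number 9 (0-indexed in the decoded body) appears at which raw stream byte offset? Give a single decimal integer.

Answer: 17

Derivation:
Chunk 1: stream[0..1]='7' size=0x7=7, data at stream[3..10]='b9bchtb' -> body[0..7], body so far='b9bchtb'
Chunk 2: stream[12..13]='7' size=0x7=7, data at stream[15..22]='6qgbj00' -> body[7..14], body so far='b9bchtb6qgbj00'
Chunk 3: stream[24..25]='8' size=0x8=8, data at stream[27..35]='76k34p5a' -> body[14..22], body so far='b9bchtb6qgbj0076k34p5a'
Chunk 4: stream[37..38]='6' size=0x6=6, data at stream[40..46]='4fikwi' -> body[22..28], body so far='b9bchtb6qgbj0076k34p5a4fikwi'
Chunk 5: stream[48..49]='0' size=0 (terminator). Final body='b9bchtb6qgbj0076k34p5a4fikwi' (28 bytes)
Body byte 9 at stream offset 17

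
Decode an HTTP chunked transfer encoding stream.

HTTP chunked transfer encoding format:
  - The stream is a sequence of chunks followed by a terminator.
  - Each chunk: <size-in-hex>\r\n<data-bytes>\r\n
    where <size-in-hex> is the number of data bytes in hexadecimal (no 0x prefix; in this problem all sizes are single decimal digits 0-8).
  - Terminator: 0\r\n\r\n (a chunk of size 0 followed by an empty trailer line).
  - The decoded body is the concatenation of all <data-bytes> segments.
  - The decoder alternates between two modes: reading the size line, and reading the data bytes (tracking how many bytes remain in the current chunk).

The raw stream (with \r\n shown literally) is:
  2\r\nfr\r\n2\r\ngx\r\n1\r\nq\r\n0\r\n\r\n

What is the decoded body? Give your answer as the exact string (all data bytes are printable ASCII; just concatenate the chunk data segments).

Answer: frgxq

Derivation:
Chunk 1: stream[0..1]='2' size=0x2=2, data at stream[3..5]='fr' -> body[0..2], body so far='fr'
Chunk 2: stream[7..8]='2' size=0x2=2, data at stream[10..12]='gx' -> body[2..4], body so far='frgx'
Chunk 3: stream[14..15]='1' size=0x1=1, data at stream[17..18]='q' -> body[4..5], body so far='frgxq'
Chunk 4: stream[20..21]='0' size=0 (terminator). Final body='frgxq' (5 bytes)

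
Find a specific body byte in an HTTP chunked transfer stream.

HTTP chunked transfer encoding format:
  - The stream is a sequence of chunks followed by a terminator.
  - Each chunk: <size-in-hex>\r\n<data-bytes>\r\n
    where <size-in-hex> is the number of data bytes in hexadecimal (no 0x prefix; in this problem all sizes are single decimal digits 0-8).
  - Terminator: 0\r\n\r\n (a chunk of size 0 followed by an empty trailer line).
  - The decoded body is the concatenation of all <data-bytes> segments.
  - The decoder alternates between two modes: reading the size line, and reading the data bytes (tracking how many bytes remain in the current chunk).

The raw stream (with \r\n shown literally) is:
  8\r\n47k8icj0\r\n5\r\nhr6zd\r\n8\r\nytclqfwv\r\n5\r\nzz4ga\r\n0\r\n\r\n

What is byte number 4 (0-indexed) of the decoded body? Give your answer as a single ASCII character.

Answer: i

Derivation:
Chunk 1: stream[0..1]='8' size=0x8=8, data at stream[3..11]='47k8icj0' -> body[0..8], body so far='47k8icj0'
Chunk 2: stream[13..14]='5' size=0x5=5, data at stream[16..21]='hr6zd' -> body[8..13], body so far='47k8icj0hr6zd'
Chunk 3: stream[23..24]='8' size=0x8=8, data at stream[26..34]='ytclqfwv' -> body[13..21], body so far='47k8icj0hr6zdytclqfwv'
Chunk 4: stream[36..37]='5' size=0x5=5, data at stream[39..44]='zz4ga' -> body[21..26], body so far='47k8icj0hr6zdytclqfwvzz4ga'
Chunk 5: stream[46..47]='0' size=0 (terminator). Final body='47k8icj0hr6zdytclqfwvzz4ga' (26 bytes)
Body byte 4 = 'i'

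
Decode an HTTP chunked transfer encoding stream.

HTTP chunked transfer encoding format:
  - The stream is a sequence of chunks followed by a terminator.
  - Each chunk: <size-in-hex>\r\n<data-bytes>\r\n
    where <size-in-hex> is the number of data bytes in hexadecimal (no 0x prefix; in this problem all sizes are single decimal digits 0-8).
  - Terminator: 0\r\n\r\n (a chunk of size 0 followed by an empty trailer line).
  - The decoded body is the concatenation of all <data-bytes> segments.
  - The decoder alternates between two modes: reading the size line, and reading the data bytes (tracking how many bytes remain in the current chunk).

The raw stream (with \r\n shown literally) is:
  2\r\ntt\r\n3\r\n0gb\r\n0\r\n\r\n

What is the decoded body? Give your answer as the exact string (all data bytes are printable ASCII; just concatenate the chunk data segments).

Chunk 1: stream[0..1]='2' size=0x2=2, data at stream[3..5]='tt' -> body[0..2], body so far='tt'
Chunk 2: stream[7..8]='3' size=0x3=3, data at stream[10..13]='0gb' -> body[2..5], body so far='tt0gb'
Chunk 3: stream[15..16]='0' size=0 (terminator). Final body='tt0gb' (5 bytes)

Answer: tt0gb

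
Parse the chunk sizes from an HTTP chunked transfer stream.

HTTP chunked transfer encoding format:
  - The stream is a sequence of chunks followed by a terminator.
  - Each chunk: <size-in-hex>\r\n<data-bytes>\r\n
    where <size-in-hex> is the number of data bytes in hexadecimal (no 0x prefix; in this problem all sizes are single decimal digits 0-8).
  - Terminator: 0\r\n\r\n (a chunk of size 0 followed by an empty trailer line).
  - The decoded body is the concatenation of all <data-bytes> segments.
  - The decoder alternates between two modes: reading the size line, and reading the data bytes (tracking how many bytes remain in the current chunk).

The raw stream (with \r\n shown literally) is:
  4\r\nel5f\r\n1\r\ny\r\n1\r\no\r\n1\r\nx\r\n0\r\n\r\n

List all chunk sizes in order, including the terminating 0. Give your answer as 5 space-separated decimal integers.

Answer: 4 1 1 1 0

Derivation:
Chunk 1: stream[0..1]='4' size=0x4=4, data at stream[3..7]='el5f' -> body[0..4], body so far='el5f'
Chunk 2: stream[9..10]='1' size=0x1=1, data at stream[12..13]='y' -> body[4..5], body so far='el5fy'
Chunk 3: stream[15..16]='1' size=0x1=1, data at stream[18..19]='o' -> body[5..6], body so far='el5fyo'
Chunk 4: stream[21..22]='1' size=0x1=1, data at stream[24..25]='x' -> body[6..7], body so far='el5fyox'
Chunk 5: stream[27..28]='0' size=0 (terminator). Final body='el5fyox' (7 bytes)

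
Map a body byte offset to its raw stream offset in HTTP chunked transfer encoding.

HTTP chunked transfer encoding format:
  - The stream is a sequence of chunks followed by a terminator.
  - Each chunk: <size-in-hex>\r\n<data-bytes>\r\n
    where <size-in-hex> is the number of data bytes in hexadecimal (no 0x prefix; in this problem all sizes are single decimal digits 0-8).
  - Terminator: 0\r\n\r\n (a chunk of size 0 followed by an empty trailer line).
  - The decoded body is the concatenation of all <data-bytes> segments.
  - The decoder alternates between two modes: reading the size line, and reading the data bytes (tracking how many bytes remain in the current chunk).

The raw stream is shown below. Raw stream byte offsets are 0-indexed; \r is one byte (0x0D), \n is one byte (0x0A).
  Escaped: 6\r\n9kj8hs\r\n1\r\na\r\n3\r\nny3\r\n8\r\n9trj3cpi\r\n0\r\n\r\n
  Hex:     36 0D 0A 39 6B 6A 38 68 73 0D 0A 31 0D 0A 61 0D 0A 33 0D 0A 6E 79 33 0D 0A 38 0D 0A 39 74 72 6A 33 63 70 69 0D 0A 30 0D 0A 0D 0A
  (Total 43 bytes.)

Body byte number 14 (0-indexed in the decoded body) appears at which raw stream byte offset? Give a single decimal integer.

Chunk 1: stream[0..1]='6' size=0x6=6, data at stream[3..9]='9kj8hs' -> body[0..6], body so far='9kj8hs'
Chunk 2: stream[11..12]='1' size=0x1=1, data at stream[14..15]='a' -> body[6..7], body so far='9kj8hsa'
Chunk 3: stream[17..18]='3' size=0x3=3, data at stream[20..23]='ny3' -> body[7..10], body so far='9kj8hsany3'
Chunk 4: stream[25..26]='8' size=0x8=8, data at stream[28..36]='9trj3cpi' -> body[10..18], body so far='9kj8hsany39trj3cpi'
Chunk 5: stream[38..39]='0' size=0 (terminator). Final body='9kj8hsany39trj3cpi' (18 bytes)
Body byte 14 at stream offset 32

Answer: 32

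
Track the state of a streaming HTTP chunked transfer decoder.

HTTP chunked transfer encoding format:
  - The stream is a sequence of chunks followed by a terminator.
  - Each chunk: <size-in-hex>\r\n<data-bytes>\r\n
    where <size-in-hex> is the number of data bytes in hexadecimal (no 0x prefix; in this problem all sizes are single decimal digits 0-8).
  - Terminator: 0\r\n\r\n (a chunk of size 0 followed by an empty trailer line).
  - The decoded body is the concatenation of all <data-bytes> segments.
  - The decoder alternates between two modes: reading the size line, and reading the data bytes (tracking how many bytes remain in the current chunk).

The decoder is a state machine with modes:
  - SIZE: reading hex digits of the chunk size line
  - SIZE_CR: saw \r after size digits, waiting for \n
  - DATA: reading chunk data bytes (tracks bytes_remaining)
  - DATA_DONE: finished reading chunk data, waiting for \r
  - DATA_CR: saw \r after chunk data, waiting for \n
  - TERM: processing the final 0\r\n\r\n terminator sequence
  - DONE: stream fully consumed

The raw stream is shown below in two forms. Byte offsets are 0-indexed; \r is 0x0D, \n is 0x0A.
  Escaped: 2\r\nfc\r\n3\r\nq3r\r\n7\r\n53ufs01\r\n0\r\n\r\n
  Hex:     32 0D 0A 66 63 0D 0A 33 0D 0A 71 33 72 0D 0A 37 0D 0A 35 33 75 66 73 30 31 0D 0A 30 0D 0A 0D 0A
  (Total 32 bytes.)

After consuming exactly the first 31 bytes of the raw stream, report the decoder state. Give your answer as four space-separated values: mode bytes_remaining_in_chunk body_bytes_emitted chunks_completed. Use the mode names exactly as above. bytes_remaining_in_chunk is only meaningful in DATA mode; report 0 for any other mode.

Byte 0 = '2': mode=SIZE remaining=0 emitted=0 chunks_done=0
Byte 1 = 0x0D: mode=SIZE_CR remaining=0 emitted=0 chunks_done=0
Byte 2 = 0x0A: mode=DATA remaining=2 emitted=0 chunks_done=0
Byte 3 = 'f': mode=DATA remaining=1 emitted=1 chunks_done=0
Byte 4 = 'c': mode=DATA_DONE remaining=0 emitted=2 chunks_done=0
Byte 5 = 0x0D: mode=DATA_CR remaining=0 emitted=2 chunks_done=0
Byte 6 = 0x0A: mode=SIZE remaining=0 emitted=2 chunks_done=1
Byte 7 = '3': mode=SIZE remaining=0 emitted=2 chunks_done=1
Byte 8 = 0x0D: mode=SIZE_CR remaining=0 emitted=2 chunks_done=1
Byte 9 = 0x0A: mode=DATA remaining=3 emitted=2 chunks_done=1
Byte 10 = 'q': mode=DATA remaining=2 emitted=3 chunks_done=1
Byte 11 = '3': mode=DATA remaining=1 emitted=4 chunks_done=1
Byte 12 = 'r': mode=DATA_DONE remaining=0 emitted=5 chunks_done=1
Byte 13 = 0x0D: mode=DATA_CR remaining=0 emitted=5 chunks_done=1
Byte 14 = 0x0A: mode=SIZE remaining=0 emitted=5 chunks_done=2
Byte 15 = '7': mode=SIZE remaining=0 emitted=5 chunks_done=2
Byte 16 = 0x0D: mode=SIZE_CR remaining=0 emitted=5 chunks_done=2
Byte 17 = 0x0A: mode=DATA remaining=7 emitted=5 chunks_done=2
Byte 18 = '5': mode=DATA remaining=6 emitted=6 chunks_done=2
Byte 19 = '3': mode=DATA remaining=5 emitted=7 chunks_done=2
Byte 20 = 'u': mode=DATA remaining=4 emitted=8 chunks_done=2
Byte 21 = 'f': mode=DATA remaining=3 emitted=9 chunks_done=2
Byte 22 = 's': mode=DATA remaining=2 emitted=10 chunks_done=2
Byte 23 = '0': mode=DATA remaining=1 emitted=11 chunks_done=2
Byte 24 = '1': mode=DATA_DONE remaining=0 emitted=12 chunks_done=2
Byte 25 = 0x0D: mode=DATA_CR remaining=0 emitted=12 chunks_done=2
Byte 26 = 0x0A: mode=SIZE remaining=0 emitted=12 chunks_done=3
Byte 27 = '0': mode=SIZE remaining=0 emitted=12 chunks_done=3
Byte 28 = 0x0D: mode=SIZE_CR remaining=0 emitted=12 chunks_done=3
Byte 29 = 0x0A: mode=TERM remaining=0 emitted=12 chunks_done=3
Byte 30 = 0x0D: mode=TERM remaining=0 emitted=12 chunks_done=3

Answer: TERM 0 12 3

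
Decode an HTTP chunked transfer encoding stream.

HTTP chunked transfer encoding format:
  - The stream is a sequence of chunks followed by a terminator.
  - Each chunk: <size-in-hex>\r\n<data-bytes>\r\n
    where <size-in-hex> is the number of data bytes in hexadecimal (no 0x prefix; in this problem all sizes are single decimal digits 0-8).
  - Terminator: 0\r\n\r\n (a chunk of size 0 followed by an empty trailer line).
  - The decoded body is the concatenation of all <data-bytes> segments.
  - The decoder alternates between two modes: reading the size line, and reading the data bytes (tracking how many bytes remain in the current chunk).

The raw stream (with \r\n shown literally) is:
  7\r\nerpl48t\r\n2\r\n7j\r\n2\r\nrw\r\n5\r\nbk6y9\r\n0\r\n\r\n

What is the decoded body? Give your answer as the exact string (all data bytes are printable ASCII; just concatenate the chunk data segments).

Answer: erpl48t7jrwbk6y9

Derivation:
Chunk 1: stream[0..1]='7' size=0x7=7, data at stream[3..10]='erpl48t' -> body[0..7], body so far='erpl48t'
Chunk 2: stream[12..13]='2' size=0x2=2, data at stream[15..17]='7j' -> body[7..9], body so far='erpl48t7j'
Chunk 3: stream[19..20]='2' size=0x2=2, data at stream[22..24]='rw' -> body[9..11], body so far='erpl48t7jrw'
Chunk 4: stream[26..27]='5' size=0x5=5, data at stream[29..34]='bk6y9' -> body[11..16], body so far='erpl48t7jrwbk6y9'
Chunk 5: stream[36..37]='0' size=0 (terminator). Final body='erpl48t7jrwbk6y9' (16 bytes)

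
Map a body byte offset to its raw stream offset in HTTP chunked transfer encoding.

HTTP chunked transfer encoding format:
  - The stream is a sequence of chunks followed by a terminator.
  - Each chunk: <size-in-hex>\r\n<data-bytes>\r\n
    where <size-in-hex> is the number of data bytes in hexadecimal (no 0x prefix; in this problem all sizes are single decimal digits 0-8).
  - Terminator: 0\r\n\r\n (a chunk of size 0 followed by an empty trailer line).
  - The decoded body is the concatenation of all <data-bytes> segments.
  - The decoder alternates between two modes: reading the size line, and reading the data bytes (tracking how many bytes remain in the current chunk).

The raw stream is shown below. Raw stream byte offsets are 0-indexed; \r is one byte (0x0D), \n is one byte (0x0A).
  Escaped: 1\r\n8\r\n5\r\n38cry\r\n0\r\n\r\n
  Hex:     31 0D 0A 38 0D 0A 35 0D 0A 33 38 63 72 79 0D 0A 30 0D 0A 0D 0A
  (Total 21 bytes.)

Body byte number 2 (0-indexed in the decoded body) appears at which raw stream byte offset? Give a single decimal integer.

Answer: 10

Derivation:
Chunk 1: stream[0..1]='1' size=0x1=1, data at stream[3..4]='8' -> body[0..1], body so far='8'
Chunk 2: stream[6..7]='5' size=0x5=5, data at stream[9..14]='38cry' -> body[1..6], body so far='838cry'
Chunk 3: stream[16..17]='0' size=0 (terminator). Final body='838cry' (6 bytes)
Body byte 2 at stream offset 10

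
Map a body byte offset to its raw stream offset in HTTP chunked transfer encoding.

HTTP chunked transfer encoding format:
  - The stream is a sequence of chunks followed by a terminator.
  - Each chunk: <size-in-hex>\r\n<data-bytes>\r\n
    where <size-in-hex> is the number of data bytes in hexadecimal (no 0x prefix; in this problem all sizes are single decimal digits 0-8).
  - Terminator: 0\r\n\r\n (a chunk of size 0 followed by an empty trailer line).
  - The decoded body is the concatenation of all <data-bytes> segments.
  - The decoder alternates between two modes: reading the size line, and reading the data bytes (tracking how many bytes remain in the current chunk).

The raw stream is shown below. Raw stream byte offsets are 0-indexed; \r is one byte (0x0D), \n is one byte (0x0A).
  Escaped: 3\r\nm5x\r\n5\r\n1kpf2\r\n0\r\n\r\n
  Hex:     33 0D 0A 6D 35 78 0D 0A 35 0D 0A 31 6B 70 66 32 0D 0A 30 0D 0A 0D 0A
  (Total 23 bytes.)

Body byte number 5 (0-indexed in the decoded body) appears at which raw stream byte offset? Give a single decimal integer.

Answer: 13

Derivation:
Chunk 1: stream[0..1]='3' size=0x3=3, data at stream[3..6]='m5x' -> body[0..3], body so far='m5x'
Chunk 2: stream[8..9]='5' size=0x5=5, data at stream[11..16]='1kpf2' -> body[3..8], body so far='m5x1kpf2'
Chunk 3: stream[18..19]='0' size=0 (terminator). Final body='m5x1kpf2' (8 bytes)
Body byte 5 at stream offset 13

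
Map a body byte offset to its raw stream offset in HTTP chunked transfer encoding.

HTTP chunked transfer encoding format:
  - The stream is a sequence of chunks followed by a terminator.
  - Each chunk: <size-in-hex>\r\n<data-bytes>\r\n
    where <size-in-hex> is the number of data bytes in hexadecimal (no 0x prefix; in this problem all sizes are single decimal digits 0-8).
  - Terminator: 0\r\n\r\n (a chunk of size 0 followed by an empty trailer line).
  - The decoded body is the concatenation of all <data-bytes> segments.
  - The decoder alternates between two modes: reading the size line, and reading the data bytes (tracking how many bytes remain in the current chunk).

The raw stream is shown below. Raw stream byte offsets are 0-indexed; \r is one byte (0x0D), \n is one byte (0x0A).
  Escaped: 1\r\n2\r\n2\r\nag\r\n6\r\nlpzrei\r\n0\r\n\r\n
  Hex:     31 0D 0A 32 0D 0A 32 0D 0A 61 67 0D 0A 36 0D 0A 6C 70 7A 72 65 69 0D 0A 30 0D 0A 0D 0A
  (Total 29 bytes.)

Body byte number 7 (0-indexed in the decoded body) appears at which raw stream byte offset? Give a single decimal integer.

Chunk 1: stream[0..1]='1' size=0x1=1, data at stream[3..4]='2' -> body[0..1], body so far='2'
Chunk 2: stream[6..7]='2' size=0x2=2, data at stream[9..11]='ag' -> body[1..3], body so far='2ag'
Chunk 3: stream[13..14]='6' size=0x6=6, data at stream[16..22]='lpzrei' -> body[3..9], body so far='2aglpzrei'
Chunk 4: stream[24..25]='0' size=0 (terminator). Final body='2aglpzrei' (9 bytes)
Body byte 7 at stream offset 20

Answer: 20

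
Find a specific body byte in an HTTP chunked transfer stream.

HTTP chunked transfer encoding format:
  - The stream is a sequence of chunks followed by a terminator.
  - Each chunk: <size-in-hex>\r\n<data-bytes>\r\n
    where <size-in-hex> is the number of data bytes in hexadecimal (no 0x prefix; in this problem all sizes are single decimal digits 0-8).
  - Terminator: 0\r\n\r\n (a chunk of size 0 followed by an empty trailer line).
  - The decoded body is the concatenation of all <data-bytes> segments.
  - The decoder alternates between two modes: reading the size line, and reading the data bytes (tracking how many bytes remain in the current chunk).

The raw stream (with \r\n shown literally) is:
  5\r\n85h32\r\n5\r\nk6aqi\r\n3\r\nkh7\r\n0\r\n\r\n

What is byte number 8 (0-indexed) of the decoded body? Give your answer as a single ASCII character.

Chunk 1: stream[0..1]='5' size=0x5=5, data at stream[3..8]='85h32' -> body[0..5], body so far='85h32'
Chunk 2: stream[10..11]='5' size=0x5=5, data at stream[13..18]='k6aqi' -> body[5..10], body so far='85h32k6aqi'
Chunk 3: stream[20..21]='3' size=0x3=3, data at stream[23..26]='kh7' -> body[10..13], body so far='85h32k6aqikh7'
Chunk 4: stream[28..29]='0' size=0 (terminator). Final body='85h32k6aqikh7' (13 bytes)
Body byte 8 = 'q'

Answer: q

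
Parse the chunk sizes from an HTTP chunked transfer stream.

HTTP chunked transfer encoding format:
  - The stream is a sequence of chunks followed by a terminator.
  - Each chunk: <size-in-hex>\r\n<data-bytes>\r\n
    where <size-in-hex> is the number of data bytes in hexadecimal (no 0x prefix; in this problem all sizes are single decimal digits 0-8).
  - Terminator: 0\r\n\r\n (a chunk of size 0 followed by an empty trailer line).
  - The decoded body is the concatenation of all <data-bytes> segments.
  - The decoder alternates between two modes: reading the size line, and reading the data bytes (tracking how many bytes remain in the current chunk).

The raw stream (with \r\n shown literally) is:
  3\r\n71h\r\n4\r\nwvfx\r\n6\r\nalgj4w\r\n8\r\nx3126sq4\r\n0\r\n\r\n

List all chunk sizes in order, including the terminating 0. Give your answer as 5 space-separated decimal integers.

Answer: 3 4 6 8 0

Derivation:
Chunk 1: stream[0..1]='3' size=0x3=3, data at stream[3..6]='71h' -> body[0..3], body so far='71h'
Chunk 2: stream[8..9]='4' size=0x4=4, data at stream[11..15]='wvfx' -> body[3..7], body so far='71hwvfx'
Chunk 3: stream[17..18]='6' size=0x6=6, data at stream[20..26]='algj4w' -> body[7..13], body so far='71hwvfxalgj4w'
Chunk 4: stream[28..29]='8' size=0x8=8, data at stream[31..39]='x3126sq4' -> body[13..21], body so far='71hwvfxalgj4wx3126sq4'
Chunk 5: stream[41..42]='0' size=0 (terminator). Final body='71hwvfxalgj4wx3126sq4' (21 bytes)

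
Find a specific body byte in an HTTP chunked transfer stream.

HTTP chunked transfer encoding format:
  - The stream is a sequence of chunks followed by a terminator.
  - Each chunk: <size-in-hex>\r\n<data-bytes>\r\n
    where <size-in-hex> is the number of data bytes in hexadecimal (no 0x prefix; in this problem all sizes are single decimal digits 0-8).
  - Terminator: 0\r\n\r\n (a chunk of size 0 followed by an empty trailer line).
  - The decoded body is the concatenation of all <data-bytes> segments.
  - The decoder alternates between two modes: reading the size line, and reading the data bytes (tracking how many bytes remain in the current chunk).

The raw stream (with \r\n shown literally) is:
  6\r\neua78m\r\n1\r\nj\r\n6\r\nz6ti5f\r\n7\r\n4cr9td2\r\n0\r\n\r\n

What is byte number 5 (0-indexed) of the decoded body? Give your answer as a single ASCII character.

Answer: m

Derivation:
Chunk 1: stream[0..1]='6' size=0x6=6, data at stream[3..9]='eua78m' -> body[0..6], body so far='eua78m'
Chunk 2: stream[11..12]='1' size=0x1=1, data at stream[14..15]='j' -> body[6..7], body so far='eua78mj'
Chunk 3: stream[17..18]='6' size=0x6=6, data at stream[20..26]='z6ti5f' -> body[7..13], body so far='eua78mjz6ti5f'
Chunk 4: stream[28..29]='7' size=0x7=7, data at stream[31..38]='4cr9td2' -> body[13..20], body so far='eua78mjz6ti5f4cr9td2'
Chunk 5: stream[40..41]='0' size=0 (terminator). Final body='eua78mjz6ti5f4cr9td2' (20 bytes)
Body byte 5 = 'm'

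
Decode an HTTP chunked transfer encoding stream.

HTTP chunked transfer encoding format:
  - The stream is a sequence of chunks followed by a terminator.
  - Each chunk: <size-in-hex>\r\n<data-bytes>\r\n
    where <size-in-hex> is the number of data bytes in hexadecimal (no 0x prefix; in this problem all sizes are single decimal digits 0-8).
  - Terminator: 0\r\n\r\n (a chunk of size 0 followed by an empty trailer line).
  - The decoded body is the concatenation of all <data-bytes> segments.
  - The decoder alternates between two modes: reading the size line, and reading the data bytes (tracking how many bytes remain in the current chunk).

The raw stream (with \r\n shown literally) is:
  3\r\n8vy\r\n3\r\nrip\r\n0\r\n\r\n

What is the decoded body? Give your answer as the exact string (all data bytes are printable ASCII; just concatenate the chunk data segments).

Answer: 8vyrip

Derivation:
Chunk 1: stream[0..1]='3' size=0x3=3, data at stream[3..6]='8vy' -> body[0..3], body so far='8vy'
Chunk 2: stream[8..9]='3' size=0x3=3, data at stream[11..14]='rip' -> body[3..6], body so far='8vyrip'
Chunk 3: stream[16..17]='0' size=0 (terminator). Final body='8vyrip' (6 bytes)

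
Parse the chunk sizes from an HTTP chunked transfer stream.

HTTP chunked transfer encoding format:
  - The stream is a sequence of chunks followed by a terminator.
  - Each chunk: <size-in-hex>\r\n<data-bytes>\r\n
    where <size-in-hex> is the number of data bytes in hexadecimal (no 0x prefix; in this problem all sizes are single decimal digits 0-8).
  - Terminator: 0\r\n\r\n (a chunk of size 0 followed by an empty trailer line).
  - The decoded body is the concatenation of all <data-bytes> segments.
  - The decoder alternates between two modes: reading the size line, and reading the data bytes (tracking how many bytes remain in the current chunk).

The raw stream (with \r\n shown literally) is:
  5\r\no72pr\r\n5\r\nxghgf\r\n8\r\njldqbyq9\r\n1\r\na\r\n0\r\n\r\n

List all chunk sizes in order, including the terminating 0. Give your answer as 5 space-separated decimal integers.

Chunk 1: stream[0..1]='5' size=0x5=5, data at stream[3..8]='o72pr' -> body[0..5], body so far='o72pr'
Chunk 2: stream[10..11]='5' size=0x5=5, data at stream[13..18]='xghgf' -> body[5..10], body so far='o72prxghgf'
Chunk 3: stream[20..21]='8' size=0x8=8, data at stream[23..31]='jldqbyq9' -> body[10..18], body so far='o72prxghgfjldqbyq9'
Chunk 4: stream[33..34]='1' size=0x1=1, data at stream[36..37]='a' -> body[18..19], body so far='o72prxghgfjldqbyq9a'
Chunk 5: stream[39..40]='0' size=0 (terminator). Final body='o72prxghgfjldqbyq9a' (19 bytes)

Answer: 5 5 8 1 0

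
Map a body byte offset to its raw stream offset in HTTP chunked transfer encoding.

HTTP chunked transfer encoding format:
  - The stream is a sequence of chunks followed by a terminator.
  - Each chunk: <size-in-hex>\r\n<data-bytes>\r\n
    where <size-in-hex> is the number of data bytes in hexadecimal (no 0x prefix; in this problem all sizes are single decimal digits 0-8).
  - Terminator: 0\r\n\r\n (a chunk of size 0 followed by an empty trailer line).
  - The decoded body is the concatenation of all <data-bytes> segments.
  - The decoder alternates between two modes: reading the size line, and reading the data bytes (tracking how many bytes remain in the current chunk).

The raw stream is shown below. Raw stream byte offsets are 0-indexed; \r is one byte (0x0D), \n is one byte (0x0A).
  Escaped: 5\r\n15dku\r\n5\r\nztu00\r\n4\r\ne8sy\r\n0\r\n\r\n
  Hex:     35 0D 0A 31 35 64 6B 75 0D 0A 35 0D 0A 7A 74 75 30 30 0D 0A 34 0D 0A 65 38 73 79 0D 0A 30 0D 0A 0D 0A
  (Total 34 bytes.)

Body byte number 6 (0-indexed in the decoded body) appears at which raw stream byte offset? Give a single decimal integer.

Chunk 1: stream[0..1]='5' size=0x5=5, data at stream[3..8]='15dku' -> body[0..5], body so far='15dku'
Chunk 2: stream[10..11]='5' size=0x5=5, data at stream[13..18]='ztu00' -> body[5..10], body so far='15dkuztu00'
Chunk 3: stream[20..21]='4' size=0x4=4, data at stream[23..27]='e8sy' -> body[10..14], body so far='15dkuztu00e8sy'
Chunk 4: stream[29..30]='0' size=0 (terminator). Final body='15dkuztu00e8sy' (14 bytes)
Body byte 6 at stream offset 14

Answer: 14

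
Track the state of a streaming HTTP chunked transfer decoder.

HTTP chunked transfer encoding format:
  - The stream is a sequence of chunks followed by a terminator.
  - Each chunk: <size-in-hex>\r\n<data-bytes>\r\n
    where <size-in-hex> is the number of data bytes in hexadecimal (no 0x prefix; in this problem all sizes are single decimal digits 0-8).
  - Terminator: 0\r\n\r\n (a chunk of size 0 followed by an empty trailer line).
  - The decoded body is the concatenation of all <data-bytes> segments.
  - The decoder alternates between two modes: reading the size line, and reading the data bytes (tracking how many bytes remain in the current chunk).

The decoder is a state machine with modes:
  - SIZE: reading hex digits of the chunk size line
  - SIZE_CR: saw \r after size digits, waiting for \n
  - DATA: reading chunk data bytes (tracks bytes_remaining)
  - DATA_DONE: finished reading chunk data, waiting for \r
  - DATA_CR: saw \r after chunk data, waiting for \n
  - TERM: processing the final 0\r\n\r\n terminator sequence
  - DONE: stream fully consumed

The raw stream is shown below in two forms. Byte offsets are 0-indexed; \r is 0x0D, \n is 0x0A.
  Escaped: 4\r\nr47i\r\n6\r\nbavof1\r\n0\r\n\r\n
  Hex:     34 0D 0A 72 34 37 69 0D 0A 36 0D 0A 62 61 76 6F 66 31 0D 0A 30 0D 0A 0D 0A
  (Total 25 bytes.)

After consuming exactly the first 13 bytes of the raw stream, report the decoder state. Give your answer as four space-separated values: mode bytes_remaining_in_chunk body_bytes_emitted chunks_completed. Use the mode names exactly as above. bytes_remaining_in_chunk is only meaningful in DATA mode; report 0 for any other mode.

Answer: DATA 5 5 1

Derivation:
Byte 0 = '4': mode=SIZE remaining=0 emitted=0 chunks_done=0
Byte 1 = 0x0D: mode=SIZE_CR remaining=0 emitted=0 chunks_done=0
Byte 2 = 0x0A: mode=DATA remaining=4 emitted=0 chunks_done=0
Byte 3 = 'r': mode=DATA remaining=3 emitted=1 chunks_done=0
Byte 4 = '4': mode=DATA remaining=2 emitted=2 chunks_done=0
Byte 5 = '7': mode=DATA remaining=1 emitted=3 chunks_done=0
Byte 6 = 'i': mode=DATA_DONE remaining=0 emitted=4 chunks_done=0
Byte 7 = 0x0D: mode=DATA_CR remaining=0 emitted=4 chunks_done=0
Byte 8 = 0x0A: mode=SIZE remaining=0 emitted=4 chunks_done=1
Byte 9 = '6': mode=SIZE remaining=0 emitted=4 chunks_done=1
Byte 10 = 0x0D: mode=SIZE_CR remaining=0 emitted=4 chunks_done=1
Byte 11 = 0x0A: mode=DATA remaining=6 emitted=4 chunks_done=1
Byte 12 = 'b': mode=DATA remaining=5 emitted=5 chunks_done=1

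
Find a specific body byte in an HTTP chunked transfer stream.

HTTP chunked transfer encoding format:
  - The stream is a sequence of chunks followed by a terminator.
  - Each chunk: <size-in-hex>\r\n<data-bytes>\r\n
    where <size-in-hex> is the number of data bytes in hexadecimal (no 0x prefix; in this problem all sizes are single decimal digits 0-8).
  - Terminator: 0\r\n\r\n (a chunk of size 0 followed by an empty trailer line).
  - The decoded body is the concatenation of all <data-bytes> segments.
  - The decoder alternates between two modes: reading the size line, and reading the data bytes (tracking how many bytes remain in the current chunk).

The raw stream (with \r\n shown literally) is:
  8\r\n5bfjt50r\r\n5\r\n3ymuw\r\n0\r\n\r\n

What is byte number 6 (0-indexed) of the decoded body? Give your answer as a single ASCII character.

Chunk 1: stream[0..1]='8' size=0x8=8, data at stream[3..11]='5bfjt50r' -> body[0..8], body so far='5bfjt50r'
Chunk 2: stream[13..14]='5' size=0x5=5, data at stream[16..21]='3ymuw' -> body[8..13], body so far='5bfjt50r3ymuw'
Chunk 3: stream[23..24]='0' size=0 (terminator). Final body='5bfjt50r3ymuw' (13 bytes)
Body byte 6 = '0'

Answer: 0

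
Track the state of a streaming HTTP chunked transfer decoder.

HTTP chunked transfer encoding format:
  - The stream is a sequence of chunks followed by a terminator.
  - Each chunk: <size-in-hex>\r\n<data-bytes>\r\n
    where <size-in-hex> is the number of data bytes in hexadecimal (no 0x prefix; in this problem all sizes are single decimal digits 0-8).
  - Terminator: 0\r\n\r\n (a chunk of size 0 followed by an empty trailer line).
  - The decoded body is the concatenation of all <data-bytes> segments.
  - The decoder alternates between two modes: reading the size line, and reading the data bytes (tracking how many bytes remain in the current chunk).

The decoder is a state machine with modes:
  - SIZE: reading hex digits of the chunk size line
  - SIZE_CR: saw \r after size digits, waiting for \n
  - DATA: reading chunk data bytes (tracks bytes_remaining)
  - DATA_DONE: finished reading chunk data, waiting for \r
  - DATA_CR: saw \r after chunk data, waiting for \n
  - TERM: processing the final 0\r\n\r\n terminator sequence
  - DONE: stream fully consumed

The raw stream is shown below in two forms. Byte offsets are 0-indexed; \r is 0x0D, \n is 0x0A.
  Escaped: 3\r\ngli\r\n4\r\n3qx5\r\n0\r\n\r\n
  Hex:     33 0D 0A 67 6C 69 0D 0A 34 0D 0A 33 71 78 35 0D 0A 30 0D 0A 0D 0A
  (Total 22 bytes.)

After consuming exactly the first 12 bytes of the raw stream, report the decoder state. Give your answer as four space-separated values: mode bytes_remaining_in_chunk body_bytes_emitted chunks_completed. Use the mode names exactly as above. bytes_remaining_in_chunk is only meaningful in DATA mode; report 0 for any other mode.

Byte 0 = '3': mode=SIZE remaining=0 emitted=0 chunks_done=0
Byte 1 = 0x0D: mode=SIZE_CR remaining=0 emitted=0 chunks_done=0
Byte 2 = 0x0A: mode=DATA remaining=3 emitted=0 chunks_done=0
Byte 3 = 'g': mode=DATA remaining=2 emitted=1 chunks_done=0
Byte 4 = 'l': mode=DATA remaining=1 emitted=2 chunks_done=0
Byte 5 = 'i': mode=DATA_DONE remaining=0 emitted=3 chunks_done=0
Byte 6 = 0x0D: mode=DATA_CR remaining=0 emitted=3 chunks_done=0
Byte 7 = 0x0A: mode=SIZE remaining=0 emitted=3 chunks_done=1
Byte 8 = '4': mode=SIZE remaining=0 emitted=3 chunks_done=1
Byte 9 = 0x0D: mode=SIZE_CR remaining=0 emitted=3 chunks_done=1
Byte 10 = 0x0A: mode=DATA remaining=4 emitted=3 chunks_done=1
Byte 11 = '3': mode=DATA remaining=3 emitted=4 chunks_done=1

Answer: DATA 3 4 1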